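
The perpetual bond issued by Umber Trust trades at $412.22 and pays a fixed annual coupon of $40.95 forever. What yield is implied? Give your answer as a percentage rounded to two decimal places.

P = C/r ⇒ r = C/P = $40.95/$412.22 = 0.099340

9.93%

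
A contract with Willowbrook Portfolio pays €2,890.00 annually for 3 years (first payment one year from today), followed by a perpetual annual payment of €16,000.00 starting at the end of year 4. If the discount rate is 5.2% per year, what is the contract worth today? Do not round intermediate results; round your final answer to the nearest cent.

PV of 3-year annuity: €2,890.00 × [1 − (1+0.052)^−3] / 0.052 = 7840.78515
Perpetuity value at year 3: €16,000.00 / 0.052 = 307692.30769
PV of perpetuity: 307692.30769 / (1+0.052)^3 = 264283.11655
Total PV = 7840.78515 + 264283.11655 = 272123.90170

€272123.90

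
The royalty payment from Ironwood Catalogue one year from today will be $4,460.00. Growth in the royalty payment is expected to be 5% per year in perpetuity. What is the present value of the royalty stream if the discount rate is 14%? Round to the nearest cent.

Growing perpetuity: P = D₁ / (r − g) = $4,460.0000 / (0.14 − 0.05) = $49,555.56

$49555.56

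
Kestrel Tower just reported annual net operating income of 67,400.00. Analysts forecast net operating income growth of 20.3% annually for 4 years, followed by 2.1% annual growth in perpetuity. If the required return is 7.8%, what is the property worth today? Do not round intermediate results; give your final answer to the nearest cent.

D_1 = 81082.20000
D_2 = 97541.88660
D_3 = 117342.88958
D_4 = 141163.49616
Terminal value at year 4: TV = D_4×(1+g_2)/(r−g_2) = 144127.92958/0.057 = 2528560.16814
P_0 = D_1/(1+r)^1 + D_2/(1+r)^2 + D_3/(1+r)^3 + D_4/(1+r)^4 + TV/(1+r)^4
    = 75215.39889 + 83937.03605 + 93669.99477 + 104531.54333 + 1872398.34638 = 2229752.31943

2229752.32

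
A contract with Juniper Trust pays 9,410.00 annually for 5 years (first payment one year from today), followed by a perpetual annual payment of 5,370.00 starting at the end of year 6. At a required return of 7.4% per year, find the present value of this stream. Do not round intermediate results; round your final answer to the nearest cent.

PV of 5-year annuity: 9,410.00 × [1 − (1+0.074)^−5] / 0.074 = 38173.12725
Perpetuity value at year 5: 5,370.00 / 0.074 = 72567.56757
PV of perpetuity: 72567.56757 / (1+0.074)^5 = 50783.32811
Total PV = 38173.12725 + 50783.32811 = 88956.45535

88956.46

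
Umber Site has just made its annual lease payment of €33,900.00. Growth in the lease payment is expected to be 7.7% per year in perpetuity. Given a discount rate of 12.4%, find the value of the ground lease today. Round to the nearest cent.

D₁ = D₀ × (1 + g) = €33,900.00 × 1.077 = €36,510.3000
Growing perpetuity: P = D₁ / (r − g) = €36,510.3000 / (0.124 − 0.077) = €776,814.89

€776814.89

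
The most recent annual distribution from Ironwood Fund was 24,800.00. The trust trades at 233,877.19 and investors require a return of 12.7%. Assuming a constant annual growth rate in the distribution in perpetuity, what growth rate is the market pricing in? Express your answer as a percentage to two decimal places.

1.90%

P = D₀(1+g)/(r−g) ⇒ P(r−g) = D₀(1+g) ⇒ g(P+D₀) = P·r − D₀
g = (P·r − D₀)/(P + D₀) = (233,877.19×0.127 − 24,800.00) / (233,877.19 + 24,800.00) = 0.018952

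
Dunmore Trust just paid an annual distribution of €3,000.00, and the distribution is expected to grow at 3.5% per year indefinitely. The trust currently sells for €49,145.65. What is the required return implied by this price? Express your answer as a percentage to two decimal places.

9.82%

D₁ = €3,000.00 × 1.035 = €3,105.0000
P = D₁/(r − g) ⇒ r = D₁/P + g = €3,105.0000/€49,145.65 + 0.035 = 0.063180 + 0.035 = 0.098180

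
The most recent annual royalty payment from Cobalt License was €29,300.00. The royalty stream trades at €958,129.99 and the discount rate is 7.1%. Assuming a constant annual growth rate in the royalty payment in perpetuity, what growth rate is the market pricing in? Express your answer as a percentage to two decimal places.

P = D₀(1+g)/(r−g) ⇒ P(r−g) = D₀(1+g) ⇒ g(P+D₀) = P·r − D₀
g = (P·r − D₀)/(P + D₀) = (€958,129.99×0.071 − €29,300.00) / (€958,129.99 + €29,300.00) = 0.039220

3.92%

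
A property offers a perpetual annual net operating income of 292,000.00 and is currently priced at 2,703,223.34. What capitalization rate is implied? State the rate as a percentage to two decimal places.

P = C/r ⇒ r = C/P = 292,000.00/2,703,223.34 = 0.108019

10.80%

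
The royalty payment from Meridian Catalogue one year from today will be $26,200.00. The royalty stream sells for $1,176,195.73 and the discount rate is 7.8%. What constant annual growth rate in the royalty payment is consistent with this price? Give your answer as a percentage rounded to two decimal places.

P = D₁/(r−g) ⇒ g = r − D₁/P = 0.078 − $26,200.00/$1,176,195.73 = 0.055725

5.57%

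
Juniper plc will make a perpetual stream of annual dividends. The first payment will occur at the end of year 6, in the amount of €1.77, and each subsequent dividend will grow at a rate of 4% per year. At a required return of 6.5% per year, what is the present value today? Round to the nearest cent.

€51.68

Value at end of year 5: C₁ / (r − g) = €1.77 / (0.065 − 0.04) = €70.8000
Discount to today: PV = €70.8000 / (1 + 0.065)^5 = €70.8000 / 1.370087 = €51.68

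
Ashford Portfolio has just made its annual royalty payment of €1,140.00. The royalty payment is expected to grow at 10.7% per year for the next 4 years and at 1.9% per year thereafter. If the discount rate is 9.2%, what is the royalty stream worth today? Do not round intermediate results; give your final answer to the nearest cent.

D_1 = 1261.98000
D_2 = 1397.01186
D_3 = 1546.49213
D_4 = 1711.96679
Terminal value at year 4: TV = D_4×(1+g_2)/(r−g_2) = 1744.49416/0.073 = 23897.18022
P_0 = D_1/(1+r)^1 + D_2/(1+r)^2 + D_3/(1+r)^3 + D_4/(1+r)^4 + TV/(1+r)^4
    = 1155.65934 + 1171.53378 + 1187.62628 + 1203.93983 + 16805.68060 = 21524.43983

€21524.44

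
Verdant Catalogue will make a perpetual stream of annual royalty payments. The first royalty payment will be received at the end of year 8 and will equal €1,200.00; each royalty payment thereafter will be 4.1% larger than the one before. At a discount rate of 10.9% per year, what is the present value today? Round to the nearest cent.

Value at end of year 7: C₁ / (r − g) = €1,200.00 / (0.109 − 0.041) = €17,647.0588
Discount to today: PV = €17,647.0588 / (1 + 0.109)^7 = €17,647.0588 / 2.063103 = €8,553.65

€8553.65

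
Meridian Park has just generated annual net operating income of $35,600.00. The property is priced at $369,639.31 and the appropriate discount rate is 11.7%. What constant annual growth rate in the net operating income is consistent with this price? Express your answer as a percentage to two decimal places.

P = D₀(1+g)/(r−g) ⇒ P(r−g) = D₀(1+g) ⇒ g(P+D₀) = P·r − D₀
g = (P·r − D₀)/(P + D₀) = ($369,639.31×0.117 − $35,600.00) / ($369,639.31 + $35,600.00) = 0.018872

1.89%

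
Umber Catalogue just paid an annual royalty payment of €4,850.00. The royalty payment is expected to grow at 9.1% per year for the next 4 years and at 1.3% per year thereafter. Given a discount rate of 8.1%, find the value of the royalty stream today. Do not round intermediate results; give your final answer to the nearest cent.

D_1 = 5291.35000
D_2 = 5772.86285
D_3 = 6298.19337
D_4 = 6871.32897
Terminal value at year 4: TV = D_4×(1+g_2)/(r−g_2) = 6960.65624/0.068 = 102362.59180
P_0 = D_1/(1+r)^1 + D_2/(1+r)^2 + D_3/(1+r)^3 + D_4/(1+r)^4 + TV/(1+r)^4
    = 4894.86586 + 4940.14677 + 4985.84656 + 5031.96910 + 74961.53961 = 94814.36790

€94814.37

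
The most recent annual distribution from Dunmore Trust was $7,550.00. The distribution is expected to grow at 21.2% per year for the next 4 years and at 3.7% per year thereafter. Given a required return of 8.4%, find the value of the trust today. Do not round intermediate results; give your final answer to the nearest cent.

D_1 = 9150.60000
D_2 = 11090.52720
D_3 = 13441.71897
D_4 = 16291.36339
Terminal value at year 4: TV = D_4×(1+g_2)/(r−g_2) = 16894.14383/0.047 = 359449.86878
P_0 = D_1/(1+r)^1 + D_2/(1+r)^2 + D_3/(1+r)^3 + D_4/(1+r)^4 + TV/(1+r)^4
    = 8441.51292 + 9438.29673 + 10552.78195 + 11798.86690 + 260328.19105 = 300559.64955

$300559.65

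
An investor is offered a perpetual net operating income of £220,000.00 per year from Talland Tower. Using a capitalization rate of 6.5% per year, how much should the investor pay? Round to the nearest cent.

£3384615.38

Level perpetuity: PV = C / r = £220,000.00 / 0.065 = £3,384,615.38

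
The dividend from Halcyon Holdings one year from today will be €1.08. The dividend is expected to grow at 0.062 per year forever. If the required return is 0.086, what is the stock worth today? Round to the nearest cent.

Growing perpetuity: P = D₁ / (r − g) = €1.0800 / (0.086 − 0.062) = €45.00

€45.00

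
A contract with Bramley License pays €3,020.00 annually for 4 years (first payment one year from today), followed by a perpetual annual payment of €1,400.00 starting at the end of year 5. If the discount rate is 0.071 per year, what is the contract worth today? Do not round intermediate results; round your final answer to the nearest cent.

€25193.23

PV of 4-year annuity: €3,020.00 × [1 − (1+0.071)^−4] / 0.071 = 10206.32742
Perpetuity value at year 4: €1,400.00 / 0.071 = 19718.30986
PV of perpetuity: 19718.30986 / (1+0.071)^4 = 14986.89980
Total PV = 10206.32742 + 14986.89980 = 25193.22722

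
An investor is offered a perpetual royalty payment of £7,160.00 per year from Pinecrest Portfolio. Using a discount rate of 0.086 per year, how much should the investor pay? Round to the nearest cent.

£83255.81

Level perpetuity: PV = C / r = £7,160.00 / 0.086 = £83,255.81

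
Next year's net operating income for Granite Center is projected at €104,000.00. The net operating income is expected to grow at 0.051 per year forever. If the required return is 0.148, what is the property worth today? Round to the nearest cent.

€1072164.95

Growing perpetuity: P = D₁ / (r − g) = €104,000.0000 / (0.148 − 0.051) = €1,072,164.95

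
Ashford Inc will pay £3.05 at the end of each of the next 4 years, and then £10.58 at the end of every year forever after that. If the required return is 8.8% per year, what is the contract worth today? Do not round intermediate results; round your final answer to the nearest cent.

£95.72

PV of 4-year annuity: £3.05 × [1 − (1+0.088)^−4] / 0.088 = 9.92468
Perpetuity value at year 4: £10.58 / 0.088 = 120.22727
PV of perpetuity: 120.22727 / (1+0.088)^4 = 85.80002
Total PV = 9.92468 + 85.80002 = 95.72470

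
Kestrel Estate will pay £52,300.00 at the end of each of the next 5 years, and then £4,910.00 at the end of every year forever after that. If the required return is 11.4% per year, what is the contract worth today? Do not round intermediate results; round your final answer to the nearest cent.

PV of 5-year annuity: £52,300.00 × [1 − (1+0.114)^−5] / 0.114 = 191366.09256
Perpetuity value at year 5: £4,910.00 / 0.114 = 43070.17544
PV of perpetuity: 43070.17544 / (1+0.114)^5 = 25104.44858
Total PV = 191366.09256 + 25104.44858 = 216470.54115

£216470.54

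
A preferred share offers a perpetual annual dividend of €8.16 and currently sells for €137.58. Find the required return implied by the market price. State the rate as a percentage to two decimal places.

5.93%

P = C/r ⇒ r = C/P = €8.16/€137.58 = 0.059311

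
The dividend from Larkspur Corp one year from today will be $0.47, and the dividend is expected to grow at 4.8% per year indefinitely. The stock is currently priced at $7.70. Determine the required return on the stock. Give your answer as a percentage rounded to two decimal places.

10.90%

P = D₁/(r − g) ⇒ r = D₁/P + g = $0.4700/$7.70 + 0.048 = 0.061039 + 0.048 = 0.109039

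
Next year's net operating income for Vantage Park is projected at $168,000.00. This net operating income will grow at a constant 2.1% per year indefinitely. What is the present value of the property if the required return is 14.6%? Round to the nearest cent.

Growing perpetuity: P = D₁ / (r − g) = $168,000.0000 / (0.146 − 0.021) = $1,344,000.00

$1344000.00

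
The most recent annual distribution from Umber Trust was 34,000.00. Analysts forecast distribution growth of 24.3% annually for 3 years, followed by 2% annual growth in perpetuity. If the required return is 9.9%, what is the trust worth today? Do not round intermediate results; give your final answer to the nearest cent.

766285.30

D_1 = 42262.00000
D_2 = 52531.66600
D_3 = 65296.86084
Terminal value at year 3: TV = D_3×(1+g_2)/(r−g_2) = 66602.79805/0.079 = 843073.39310
P_0 = D_1/(1+r)^1 + D_2/(1+r)^2 + D_3/(1+r)^3 + TV/(1+r)^3
    = 38454.95905 + 43493.64341 + 49192.53754 + 635144.15555 = 766285.29555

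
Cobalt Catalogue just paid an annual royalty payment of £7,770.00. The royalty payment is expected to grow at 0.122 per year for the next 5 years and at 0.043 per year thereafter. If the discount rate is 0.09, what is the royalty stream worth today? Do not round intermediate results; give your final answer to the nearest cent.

£241677.35

D_1 = 8717.94000
D_2 = 9781.52868
D_3 = 10974.87518
D_4 = 12313.80995
D_5 = 13816.09476
Terminal value at year 5: TV = D_5×(1+g_2)/(r−g_2) = 14410.18684/0.047 = 306599.71999
P_0 = D_1/(1+r)^1 + D_2/(1+r)^2 + D_3/(1+r)^3 + D_4/(1+r)^4 + D_5/(1+r)^5 + TV/(1+r)^5
    = 7998.11009 + 8232.91699 + 8474.61731 + 8723.41341 + 8979.51362 + 199268.78105 = 241677.35249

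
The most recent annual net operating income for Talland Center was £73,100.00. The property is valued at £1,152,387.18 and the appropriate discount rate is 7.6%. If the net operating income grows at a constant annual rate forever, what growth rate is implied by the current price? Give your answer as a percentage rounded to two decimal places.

1.18%

P = D₀(1+g)/(r−g) ⇒ P(r−g) = D₀(1+g) ⇒ g(P+D₀) = P·r − D₀
g = (P·r − D₀)/(P + D₀) = (£1,152,387.18×0.076 − £73,100.00) / (£1,152,387.18 + £73,100.00) = 0.011817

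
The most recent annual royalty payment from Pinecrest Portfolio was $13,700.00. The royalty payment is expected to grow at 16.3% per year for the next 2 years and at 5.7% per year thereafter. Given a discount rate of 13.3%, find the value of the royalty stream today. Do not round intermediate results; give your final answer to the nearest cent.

$229259.89

D_1 = 15933.10000
D_2 = 18530.19530
Terminal value at year 2: TV = D_2×(1+g_2)/(r−g_2) = 19586.41643/0.076 = 257716.00569
P_0 = D_1/(1+r)^1 + D_2/(1+r)^2 + TV/(1+r)^2
    = 14062.75375 + 14435.11263 + 200762.02701 = 229259.89339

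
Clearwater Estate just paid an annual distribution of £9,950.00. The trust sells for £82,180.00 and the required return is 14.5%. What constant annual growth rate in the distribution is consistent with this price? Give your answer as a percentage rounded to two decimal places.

2.13%

P = D₀(1+g)/(r−g) ⇒ P(r−g) = D₀(1+g) ⇒ g(P+D₀) = P·r − D₀
g = (P·r − D₀)/(P + D₀) = (£82,180.00×0.145 − £9,950.00) / (£82,180.00 + £9,950.00) = 0.021340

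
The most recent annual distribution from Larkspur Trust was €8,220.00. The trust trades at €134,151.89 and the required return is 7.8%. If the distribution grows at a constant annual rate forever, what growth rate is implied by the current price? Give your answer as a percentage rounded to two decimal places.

P = D₀(1+g)/(r−g) ⇒ P(r−g) = D₀(1+g) ⇒ g(P+D₀) = P·r − D₀
g = (P·r − D₀)/(P + D₀) = (€134,151.89×0.078 − €8,220.00) / (€134,151.89 + €8,220.00) = 0.015760

1.58%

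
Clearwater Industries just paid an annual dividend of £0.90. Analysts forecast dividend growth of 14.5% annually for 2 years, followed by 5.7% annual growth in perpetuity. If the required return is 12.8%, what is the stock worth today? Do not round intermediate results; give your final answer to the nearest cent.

D_1 = 1.03050
D_2 = 1.17992
Terminal value at year 2: TV = D_2×(1+g_2)/(r−g_2) = 1.24718/0.071 = 17.56589
P_0 = D_1/(1+r)^1 + D_2/(1+r)^2 + TV/(1+r)^2
    = 0.91356 + 0.92733 + 13.80549 = 15.64639

£15.65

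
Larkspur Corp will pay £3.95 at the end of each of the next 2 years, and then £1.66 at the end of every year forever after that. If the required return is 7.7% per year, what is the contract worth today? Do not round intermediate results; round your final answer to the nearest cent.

PV of 2-year annuity: £3.95 × [1 − (1+0.077)^−2] / 0.077 = 7.07298
Perpetuity value at year 2: £1.66 / 0.077 = 21.55844
PV of perpetuity: 21.55844 / (1+0.077)^2 = 18.58600
Total PV = 7.07298 + 18.58600 = 25.65898

£25.66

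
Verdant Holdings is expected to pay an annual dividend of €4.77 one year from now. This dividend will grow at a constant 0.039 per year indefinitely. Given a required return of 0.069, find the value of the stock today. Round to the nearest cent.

Growing perpetuity: P = D₁ / (r − g) = €4.7700 / (0.069 − 0.039) = €159.00

€159.00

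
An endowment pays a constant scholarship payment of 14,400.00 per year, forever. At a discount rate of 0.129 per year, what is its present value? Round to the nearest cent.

111627.91

Level perpetuity: PV = C / r = 14,400.00 / 0.129 = 111,627.91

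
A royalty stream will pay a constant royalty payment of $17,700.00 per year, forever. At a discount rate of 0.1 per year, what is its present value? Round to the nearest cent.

Level perpetuity: PV = C / r = $17,700.00 / 0.1 = $177,000.00

$177000.00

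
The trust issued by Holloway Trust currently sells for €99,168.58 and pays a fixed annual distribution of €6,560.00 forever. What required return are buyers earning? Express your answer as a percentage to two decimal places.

6.61%

P = C/r ⇒ r = C/P = €6,560.00/€99,168.58 = 0.066150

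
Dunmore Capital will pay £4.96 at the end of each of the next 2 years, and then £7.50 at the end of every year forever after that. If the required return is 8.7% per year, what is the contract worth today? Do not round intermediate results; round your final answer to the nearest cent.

£81.72

PV of 2-year annuity: £4.96 × [1 − (1+0.087)^−2] / 0.087 = 8.76083
Perpetuity value at year 2: £7.50 / 0.087 = 86.20690
PV of perpetuity: 86.20690 / (1+0.087)^2 = 72.95968
Total PV = 8.76083 + 72.95968 = 81.72051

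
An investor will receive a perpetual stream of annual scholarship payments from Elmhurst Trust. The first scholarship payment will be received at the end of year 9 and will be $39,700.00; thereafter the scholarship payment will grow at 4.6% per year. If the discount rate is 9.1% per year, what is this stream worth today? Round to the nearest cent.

Value at end of year 8: C₁ / (r − g) = $39,700.00 / (0.091 − 0.046) = $882,222.2222
Discount to today: PV = $882,222.2222 / (1 + 0.091)^8 = $882,222.2222 / 2.007234 = $439,521.36

$439521.36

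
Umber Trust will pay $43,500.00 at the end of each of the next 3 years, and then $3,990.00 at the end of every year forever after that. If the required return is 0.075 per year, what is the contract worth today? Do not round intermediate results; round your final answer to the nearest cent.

PV of 3-year annuity: $43,500.00 × [1 − (1+0.075)^−3] / 0.075 = 113122.86968
Perpetuity value at year 3: $3,990.00 / 0.075 = 53200.00000
PV of perpetuity: 53200.00000 / (1+0.075)^3 = 42823.90230
Total PV = 113122.86968 + 42823.90230 = 155946.77198

$155946.77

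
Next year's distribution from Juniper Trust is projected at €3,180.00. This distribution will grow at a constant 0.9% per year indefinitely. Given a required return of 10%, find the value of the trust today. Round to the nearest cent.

€34945.05

Growing perpetuity: P = D₁ / (r − g) = €3,180.0000 / (0.1 − 0.009) = €34,945.05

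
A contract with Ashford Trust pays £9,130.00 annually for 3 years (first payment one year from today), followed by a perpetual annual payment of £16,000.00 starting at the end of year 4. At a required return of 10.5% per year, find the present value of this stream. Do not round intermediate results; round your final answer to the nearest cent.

PV of 3-year annuity: £9,130.00 × [1 − (1+0.105)^−3] / 0.105 = 22506.57721
Perpetuity value at year 3: £16,000.00 / 0.105 = 152380.95238
PV of perpetuity: 152380.95238 / (1+0.105)^3 = 112938.97698
Total PV = 22506.57721 + 112938.97698 = 135445.55419

£135445.55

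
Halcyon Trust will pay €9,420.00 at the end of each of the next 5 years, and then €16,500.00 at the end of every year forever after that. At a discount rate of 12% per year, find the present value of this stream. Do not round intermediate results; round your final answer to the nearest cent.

PV of 5-year annuity: €9,420.00 × [1 − (1+0.12)^−5] / 0.12 = 33956.99183
Perpetuity value at year 5: €16,500.00 / 0.12 = 137500.00000
PV of perpetuity: 137500.00000 / (1+0.12)^5 = 78021.19266
Total PV = 33956.99183 + 78021.19266 = 111978.18449

€111978.18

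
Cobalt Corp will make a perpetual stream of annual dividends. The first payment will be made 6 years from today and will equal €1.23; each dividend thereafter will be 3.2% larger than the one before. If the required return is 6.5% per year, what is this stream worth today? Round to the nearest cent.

Value at end of year 5: C₁ / (r − g) = €1.23 / (0.065 − 0.032) = €37.2727
Discount to today: PV = €37.2727 / (1 + 0.065)^5 = €37.2727 / 1.370087 = €27.20

€27.20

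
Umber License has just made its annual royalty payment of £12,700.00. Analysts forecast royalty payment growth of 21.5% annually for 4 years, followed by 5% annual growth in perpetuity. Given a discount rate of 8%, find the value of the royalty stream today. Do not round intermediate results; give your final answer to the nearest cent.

£780789.55

D_1 = 15430.50000
D_2 = 18748.05750
D_3 = 22778.88986
D_4 = 27676.35118
Terminal value at year 4: TV = D_4×(1+g_2)/(r−g_2) = 29060.16874/0.03 = 968672.29140
P_0 = D_1/(1+r)^1 + D_2/(1+r)^2 + D_3/(1+r)^3 + D_4/(1+r)^4 + TV/(1+r)^4
    = 14287.50000 + 16073.43750 + 18082.61719 + 20342.94434 + 712003.05176 = 780789.55078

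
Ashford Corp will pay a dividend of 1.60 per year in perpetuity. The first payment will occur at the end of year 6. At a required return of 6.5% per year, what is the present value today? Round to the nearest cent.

17.97

Value at end of year 5: C / r = 1.60 / 0.065 = 24.6154
Discount to today: PV = 24.6154 / (1 + 0.065)^5 = 24.6154 / 1.370087 = 17.97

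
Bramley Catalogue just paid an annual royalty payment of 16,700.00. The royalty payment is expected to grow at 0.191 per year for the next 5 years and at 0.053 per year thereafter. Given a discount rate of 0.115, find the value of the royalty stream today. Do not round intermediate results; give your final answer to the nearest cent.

496608.36

D_1 = 19889.70000
D_2 = 23688.63270
D_3 = 28213.16155
D_4 = 33601.87540
D_5 = 40019.83360
Terminal value at year 5: TV = D_5×(1+g_2)/(r−g_2) = 42140.88478/0.062 = 679691.69006
P_0 = D_1/(1+r)^1 + D_2/(1+r)^2 + D_3/(1+r)^3 + D_4/(1+r)^4 + D_5/(1+r)^5 + TV/(1+r)^5
    = 17838.29596 + 19054.17981 + 20352.94005 + 21740.22565 + 23222.07063 + 394400.65119 = 496608.36331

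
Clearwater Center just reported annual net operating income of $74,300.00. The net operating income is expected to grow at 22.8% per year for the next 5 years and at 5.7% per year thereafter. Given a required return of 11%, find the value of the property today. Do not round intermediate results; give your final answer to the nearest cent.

$2963809.56

D_1 = 91240.40000
D_2 = 112043.21120
D_3 = 137589.06335
D_4 = 168959.36980
D_5 = 207482.10611
Terminal value at year 5: TV = D_5×(1+g_2)/(r−g_2) = 219308.58616/0.053 = 4137897.85209
P_0 = D_1/(1+r)^1 + D_2/(1+r)^2 + D_3/(1+r)^3 + D_4/(1+r)^4 + D_5/(1+r)^5 + TV/(1+r)^5
    = 82198.55856 + 90936.78370 + 100603.93729 + 111298.77026 + 123130.53142 + 2455640.97569 = 2963809.55692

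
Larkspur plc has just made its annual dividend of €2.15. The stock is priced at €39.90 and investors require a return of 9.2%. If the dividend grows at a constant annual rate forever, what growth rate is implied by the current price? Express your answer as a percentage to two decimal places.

3.62%

P = D₀(1+g)/(r−g) ⇒ P(r−g) = D₀(1+g) ⇒ g(P+D₀) = P·r − D₀
g = (P·r − D₀)/(P + D₀) = (€39.90×0.092 − €2.15) / (€39.90 + €2.15) = 0.036166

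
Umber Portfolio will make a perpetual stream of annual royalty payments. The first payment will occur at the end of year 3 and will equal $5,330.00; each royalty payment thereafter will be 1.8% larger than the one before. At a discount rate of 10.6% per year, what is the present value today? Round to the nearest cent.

$49514.71

Value at end of year 2: C₁ / (r − g) = $5,330.00 / (0.106 − 0.018) = $60,568.1818
Discount to today: PV = $60,568.1818 / (1 + 0.106)^2 = $60,568.1818 / 1.223236 = $49,514.71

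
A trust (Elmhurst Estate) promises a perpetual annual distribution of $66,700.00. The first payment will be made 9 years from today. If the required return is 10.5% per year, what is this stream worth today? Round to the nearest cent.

Value at end of year 8: C / r = $66,700.00 / 0.105 = $635,238.0952
Discount to today: PV = $635,238.0952 / (1 + 0.105)^8 = $635,238.0952 / 2.222789 = $285,784.26

$285784.26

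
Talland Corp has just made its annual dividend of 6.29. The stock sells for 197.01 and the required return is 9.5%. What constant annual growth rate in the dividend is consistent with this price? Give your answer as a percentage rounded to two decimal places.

P = D₀(1+g)/(r−g) ⇒ P(r−g) = D₀(1+g) ⇒ g(P+D₀) = P·r − D₀
g = (P·r − D₀)/(P + D₀) = (197.01×0.095 − 6.29) / (197.01 + 6.29) = 0.061121

6.11%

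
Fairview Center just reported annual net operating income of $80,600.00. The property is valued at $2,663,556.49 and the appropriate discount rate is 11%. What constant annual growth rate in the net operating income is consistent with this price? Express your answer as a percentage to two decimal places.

7.74%

P = D₀(1+g)/(r−g) ⇒ P(r−g) = D₀(1+g) ⇒ g(P+D₀) = P·r − D₀
g = (P·r − D₀)/(P + D₀) = ($2,663,556.49×0.11 − $80,600.00) / ($2,663,556.49 + $80,600.00) = 0.077398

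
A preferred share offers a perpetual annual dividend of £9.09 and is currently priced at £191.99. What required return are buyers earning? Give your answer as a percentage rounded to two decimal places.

4.73%

P = C/r ⇒ r = C/P = £9.09/£191.99 = 0.047346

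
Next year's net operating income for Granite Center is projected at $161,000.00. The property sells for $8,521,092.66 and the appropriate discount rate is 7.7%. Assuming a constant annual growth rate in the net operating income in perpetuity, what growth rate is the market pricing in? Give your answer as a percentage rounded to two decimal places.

5.81%

P = D₁/(r−g) ⇒ g = r − D₁/P = 0.077 − $161,000.00/$8,521,092.66 = 0.058106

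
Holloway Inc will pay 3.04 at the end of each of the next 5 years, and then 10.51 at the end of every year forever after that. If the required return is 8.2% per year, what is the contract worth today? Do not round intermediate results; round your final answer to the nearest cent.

98.50

PV of 5-year annuity: 3.04 × [1 − (1+0.082)^−5] / 0.082 = 12.07413
Perpetuity value at year 5: 10.51 / 0.082 = 128.17073
PV of perpetuity: 128.17073 / (1+0.082)^5 = 86.42762
Total PV = 12.07413 + 86.42762 = 98.50175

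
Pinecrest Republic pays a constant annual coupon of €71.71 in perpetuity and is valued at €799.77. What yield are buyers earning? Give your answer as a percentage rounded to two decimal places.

8.97%

P = C/r ⇒ r = C/P = €71.71/€799.77 = 0.089663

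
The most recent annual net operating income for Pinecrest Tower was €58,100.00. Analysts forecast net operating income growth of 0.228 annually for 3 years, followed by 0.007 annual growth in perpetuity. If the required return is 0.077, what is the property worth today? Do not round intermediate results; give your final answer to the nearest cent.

D_1 = 71346.80000
D_2 = 87613.87040
D_3 = 107589.83285
Terminal value at year 3: TV = D_3×(1+g_2)/(r−g_2) = 108342.96168/0.07 = 1547756.59545
P_0 = D_1/(1+r)^1 + D_2/(1+r)^2 + D_3/(1+r)^3 + TV/(1+r)^3
    = 66245.86815 + 75533.82181 + 86123.98624 + 1238955.05925 = 1466858.73546

€1466858.74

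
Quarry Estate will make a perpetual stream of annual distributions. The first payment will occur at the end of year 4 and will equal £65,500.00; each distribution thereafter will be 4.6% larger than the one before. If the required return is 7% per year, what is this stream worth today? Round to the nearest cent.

Value at end of year 3: C₁ / (r − g) = £65,500.00 / (0.07 − 0.046) = £2,729,166.6667
Discount to today: PV = £2,729,166.6667 / (1 + 0.07)^3 = £2,729,166.6667 / 1.225043 = £2,227,812.96

£2227812.96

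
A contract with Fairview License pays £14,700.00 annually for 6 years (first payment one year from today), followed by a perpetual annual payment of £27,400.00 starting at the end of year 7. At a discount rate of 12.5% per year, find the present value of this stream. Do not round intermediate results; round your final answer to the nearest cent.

£167716.25

PV of 6-year annuity: £14,700.00 × [1 − (1+0.125)^−6] / 0.125 = 59591.42633
Perpetuity value at year 6: £27,400.00 / 0.125 = 219200.00000
PV of perpetuity: 219200.00000 / (1+0.125)^6 = 108124.82439
Total PV = 59591.42633 + 108124.82439 = 167716.25072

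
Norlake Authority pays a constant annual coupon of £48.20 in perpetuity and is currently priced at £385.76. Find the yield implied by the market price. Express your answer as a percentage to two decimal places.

12.49%

P = C/r ⇒ r = C/P = £48.20/£385.76 = 0.124948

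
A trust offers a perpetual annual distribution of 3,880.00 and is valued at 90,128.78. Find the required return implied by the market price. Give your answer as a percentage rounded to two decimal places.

4.30%

P = C/r ⇒ r = C/P = 3,880.00/90,128.78 = 0.043050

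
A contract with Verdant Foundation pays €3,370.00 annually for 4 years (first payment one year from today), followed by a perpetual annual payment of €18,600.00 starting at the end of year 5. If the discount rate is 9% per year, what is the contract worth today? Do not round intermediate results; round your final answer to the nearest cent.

PV of 4-year annuity: €3,370.00 × [1 − (1+0.09)^−4] / 0.09 = 10917.85599
Perpetuity value at year 4: €18,600.00 / 0.09 = 206666.66667
PV of perpetuity: 206666.66667 / (1+0.09)^4 = 146407.87695
Total PV = 10917.85599 + 146407.87695 = 157325.73294

€157325.73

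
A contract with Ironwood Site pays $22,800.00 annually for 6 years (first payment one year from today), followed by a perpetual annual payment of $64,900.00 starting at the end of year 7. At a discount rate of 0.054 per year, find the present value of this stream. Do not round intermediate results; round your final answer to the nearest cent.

PV of 6-year annuity: $22,800.00 × [1 − (1+0.054)^−6] / 0.054 = 114260.01622
Perpetuity value at year 6: $64,900.00 / 0.054 = 1201851.85185
PV of perpetuity: 1201851.85185 / (1+0.054)^6 = 876611.71797
Total PV = 114260.01622 + 876611.71797 = 990871.73418

$990871.73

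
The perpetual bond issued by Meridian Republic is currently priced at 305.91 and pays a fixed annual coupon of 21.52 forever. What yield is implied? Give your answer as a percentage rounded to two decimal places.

P = C/r ⇒ r = C/P = 21.52/305.91 = 0.070347

7.03%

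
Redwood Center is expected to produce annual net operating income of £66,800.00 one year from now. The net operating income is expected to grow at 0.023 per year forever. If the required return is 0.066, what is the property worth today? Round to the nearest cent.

Growing perpetuity: P = D₁ / (r − g) = £66,800.0000 / (0.066 − 0.023) = £1,553,488.37

£1553488.37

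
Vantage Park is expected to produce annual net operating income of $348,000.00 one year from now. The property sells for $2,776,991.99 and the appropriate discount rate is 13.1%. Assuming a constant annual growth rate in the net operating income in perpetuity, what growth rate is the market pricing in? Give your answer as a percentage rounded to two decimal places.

P = D₁/(r−g) ⇒ g = r − D₁/P = 0.131 − $348,000.00/$2,776,991.99 = 0.005685

0.57%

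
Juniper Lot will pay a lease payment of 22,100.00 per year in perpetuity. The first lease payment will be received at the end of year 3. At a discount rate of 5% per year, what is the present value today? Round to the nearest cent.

Value at end of year 2: C / r = 22,100.00 / 0.05 = 442,000.0000
Discount to today: PV = 442,000.0000 / (1 + 0.05)^2 = 442,000.0000 / 1.102500 = 400,907.03

400907.03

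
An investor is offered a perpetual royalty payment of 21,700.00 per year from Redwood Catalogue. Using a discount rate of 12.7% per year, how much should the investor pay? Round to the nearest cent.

170866.14

Level perpetuity: PV = C / r = 21,700.00 / 0.127 = 170,866.14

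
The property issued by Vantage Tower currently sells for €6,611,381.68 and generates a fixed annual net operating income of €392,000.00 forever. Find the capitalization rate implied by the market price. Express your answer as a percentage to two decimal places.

P = C/r ⇒ r = C/P = €392,000.00/€6,611,381.68 = 0.059292

5.93%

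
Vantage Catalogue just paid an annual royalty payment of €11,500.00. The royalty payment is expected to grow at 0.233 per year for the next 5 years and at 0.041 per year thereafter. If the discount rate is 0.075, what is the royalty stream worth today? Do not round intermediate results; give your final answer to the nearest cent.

€787347.20

D_1 = 14179.50000
D_2 = 17483.32350
D_3 = 21556.93788
D_4 = 26579.70440
D_5 = 32772.77553
Terminal value at year 5: TV = D_5×(1+g_2)/(r−g_2) = 34116.45932/0.034 = 1003425.27419
P_0 = D_1/(1+r)^1 + D_2/(1+r)^2 + D_3/(1+r)^3 + D_4/(1+r)^4 + D_5/(1+r)^5 + TV/(1+r)^5
    = 13190.23256 + 15128.88999 + 17352.48499 + 19902.89674 + 22828.15970 + 698944.53665 = 787347.20063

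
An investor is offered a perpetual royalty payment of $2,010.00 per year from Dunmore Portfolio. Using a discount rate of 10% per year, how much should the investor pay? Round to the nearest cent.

Level perpetuity: PV = C / r = $2,010.00 / 0.1 = $20,100.00

$20100.00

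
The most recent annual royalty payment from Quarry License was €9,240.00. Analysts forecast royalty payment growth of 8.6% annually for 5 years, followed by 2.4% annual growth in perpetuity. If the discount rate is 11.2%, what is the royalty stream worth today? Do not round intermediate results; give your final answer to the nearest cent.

D_1 = 10034.64000
D_2 = 10897.61904
D_3 = 11834.81428
D_4 = 12852.60831
D_5 = 13957.93262
Terminal value at year 5: TV = D_5×(1+g_2)/(r−g_2) = 14292.92300/0.088 = 162419.57957
P_0 = D_1/(1+r)^1 + D_2/(1+r)^2 + D_3/(1+r)^3 + D_4/(1+r)^4 + D_5/(1+r)^5 + TV/(1+r)^5
    = 9023.95683 + 8812.96504 + 8606.90650 + 8405.66588 + 8209.13053 + 95524.42798 = 138583.05277

€138583.05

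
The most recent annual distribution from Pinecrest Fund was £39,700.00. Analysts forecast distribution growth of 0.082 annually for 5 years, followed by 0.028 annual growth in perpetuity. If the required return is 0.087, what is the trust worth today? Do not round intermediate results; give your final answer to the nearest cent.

£871736.30

D_1 = 42955.40000
D_2 = 46477.74280
D_3 = 50288.91771
D_4 = 54412.60896
D_5 = 58874.44290
Terminal value at year 5: TV = D_5×(1+g_2)/(r−g_2) = 60522.92730/0.059 = 1025812.32708
P_0 = D_1/(1+r)^1 + D_2/(1+r)^2 + D_3/(1+r)^3 + D_4/(1+r)^4 + D_5/(1+r)^5 + TV/(1+r)^5
    = 39517.38730 + 39335.61459 + 39154.67800 + 38974.57369 + 38795.29782 + 675958.74848 = 871736.29990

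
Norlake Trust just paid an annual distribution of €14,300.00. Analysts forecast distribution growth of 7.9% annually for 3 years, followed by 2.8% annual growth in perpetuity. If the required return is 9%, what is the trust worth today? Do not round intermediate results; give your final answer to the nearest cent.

€272037.01

D_1 = 15429.70000
D_2 = 16648.64630
D_3 = 17963.88936
Terminal value at year 3: TV = D_3×(1+g_2)/(r−g_2) = 18466.87826/0.062 = 297852.87516
P_0 = D_1/(1+r)^1 + D_2/(1+r)^2 + D_3/(1+r)^3 + TV/(1+r)^3
    = 14155.68807 + 14012.83251 + 13871.41860 + 229997.06968 = 272037.00886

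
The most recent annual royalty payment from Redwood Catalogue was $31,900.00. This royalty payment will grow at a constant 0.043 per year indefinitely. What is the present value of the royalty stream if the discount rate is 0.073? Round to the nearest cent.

$1109056.67

D₁ = D₀ × (1 + g) = $31,900.00 × 1.043 = $33,271.7000
Growing perpetuity: P = D₁ / (r − g) = $33,271.7000 / (0.073 − 0.043) = $1,109,056.67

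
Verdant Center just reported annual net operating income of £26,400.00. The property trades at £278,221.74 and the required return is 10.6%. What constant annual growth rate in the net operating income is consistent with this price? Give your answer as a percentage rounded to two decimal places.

P = D₀(1+g)/(r−g) ⇒ P(r−g) = D₀(1+g) ⇒ g(P+D₀) = P·r − D₀
g = (P·r − D₀)/(P + D₀) = (£278,221.74×0.106 − £26,400.00) / (£278,221.74 + £26,400.00) = 0.010149

1.01%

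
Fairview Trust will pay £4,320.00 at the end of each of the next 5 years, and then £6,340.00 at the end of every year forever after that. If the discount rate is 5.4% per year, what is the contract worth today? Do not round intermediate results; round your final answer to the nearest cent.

£108757.73

PV of 5-year annuity: £4,320.00 × [1 − (1+0.054)^−5] / 0.054 = 18498.32661
Perpetuity value at year 5: £6,340.00 / 0.054 = 117407.40741
PV of perpetuity: 117407.40741 / (1+0.054)^5 = 90259.40030
Total PV = 18498.32661 + 90259.40030 = 108757.72691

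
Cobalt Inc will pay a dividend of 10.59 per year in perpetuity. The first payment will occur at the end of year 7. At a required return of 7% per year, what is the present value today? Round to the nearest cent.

100.81

Value at end of year 6: C / r = 10.59 / 0.07 = 151.2857
Discount to today: PV = 151.2857 / (1 + 0.07)^6 = 151.2857 / 1.500730 = 100.81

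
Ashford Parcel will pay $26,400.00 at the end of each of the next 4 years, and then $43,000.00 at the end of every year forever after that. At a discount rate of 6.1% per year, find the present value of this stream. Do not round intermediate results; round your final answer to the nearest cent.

$647528.75

PV of 4-year annuity: $26,400.00 × [1 − (1+0.061)^−4] / 0.061 = 91269.70483
Perpetuity value at year 4: $43,000.00 / 0.061 = 704918.03279
PV of perpetuity: 704918.03279 / (1+0.061)^4 = 556259.04386
Total PV = 91269.70483 + 556259.04386 = 647528.74869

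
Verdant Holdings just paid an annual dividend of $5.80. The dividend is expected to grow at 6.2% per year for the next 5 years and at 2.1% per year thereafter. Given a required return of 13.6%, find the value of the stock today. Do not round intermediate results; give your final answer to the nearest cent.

D_1 = 6.15960
D_2 = 6.54150
D_3 = 6.94707
D_4 = 7.37779
D_5 = 7.83521
Terminal value at year 5: TV = D_5×(1+g_2)/(r−g_2) = 7.99975/0.115 = 69.56303
P_0 = D_1/(1+r)^1 + D_2/(1+r)^2 + D_3/(1+r)^3 + D_4/(1+r)^4 + D_5/(1+r)^5 + TV/(1+r)^5
    = 5.42218 + 5.06898 + 4.73878 + 4.43009 + 4.14151 + 36.76942 = 60.57097

$60.57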